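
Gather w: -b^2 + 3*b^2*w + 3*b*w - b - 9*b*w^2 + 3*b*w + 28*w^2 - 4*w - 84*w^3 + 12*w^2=-b^2 - b - 84*w^3 + w^2*(40 - 9*b) + w*(3*b^2 + 6*b - 4)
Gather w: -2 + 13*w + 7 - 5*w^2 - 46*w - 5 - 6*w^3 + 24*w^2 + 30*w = -6*w^3 + 19*w^2 - 3*w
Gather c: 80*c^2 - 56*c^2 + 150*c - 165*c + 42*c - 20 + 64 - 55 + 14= 24*c^2 + 27*c + 3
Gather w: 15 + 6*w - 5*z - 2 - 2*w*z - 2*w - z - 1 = w*(4 - 2*z) - 6*z + 12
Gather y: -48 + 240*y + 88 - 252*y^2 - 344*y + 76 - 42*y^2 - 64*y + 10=-294*y^2 - 168*y + 126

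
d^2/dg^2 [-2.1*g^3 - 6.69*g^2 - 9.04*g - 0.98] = -12.6*g - 13.38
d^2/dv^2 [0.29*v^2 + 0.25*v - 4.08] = 0.580000000000000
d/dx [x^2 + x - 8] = 2*x + 1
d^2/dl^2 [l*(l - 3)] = 2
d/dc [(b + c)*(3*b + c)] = 4*b + 2*c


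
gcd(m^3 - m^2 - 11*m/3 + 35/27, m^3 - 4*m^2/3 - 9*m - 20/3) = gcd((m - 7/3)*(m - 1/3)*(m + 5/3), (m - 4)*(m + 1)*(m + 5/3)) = m + 5/3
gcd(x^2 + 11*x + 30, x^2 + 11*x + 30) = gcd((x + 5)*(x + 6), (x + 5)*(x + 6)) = x^2 + 11*x + 30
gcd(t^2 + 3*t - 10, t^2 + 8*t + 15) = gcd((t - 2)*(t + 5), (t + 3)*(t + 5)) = t + 5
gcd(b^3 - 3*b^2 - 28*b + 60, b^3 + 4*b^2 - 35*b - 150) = b^2 - b - 30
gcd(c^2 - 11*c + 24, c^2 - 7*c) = 1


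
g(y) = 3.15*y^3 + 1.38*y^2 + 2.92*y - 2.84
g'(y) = 9.45*y^2 + 2.76*y + 2.92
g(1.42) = 13.11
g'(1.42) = 25.89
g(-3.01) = -85.03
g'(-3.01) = 80.23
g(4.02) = 235.84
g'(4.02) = 166.73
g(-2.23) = -37.42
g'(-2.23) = 43.76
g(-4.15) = -216.33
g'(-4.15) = 154.22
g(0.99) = 4.46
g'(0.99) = 14.91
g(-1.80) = -22.00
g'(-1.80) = 28.57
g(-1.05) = -8.03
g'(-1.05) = 10.44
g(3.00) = 103.39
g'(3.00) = 96.25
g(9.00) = 2431.57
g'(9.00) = 793.21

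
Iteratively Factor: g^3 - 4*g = (g - 2)*(g^2 + 2*g) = (g - 2)*(g + 2)*(g)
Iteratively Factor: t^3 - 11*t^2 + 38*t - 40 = (t - 5)*(t^2 - 6*t + 8) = (t - 5)*(t - 4)*(t - 2)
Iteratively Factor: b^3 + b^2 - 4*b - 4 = (b + 1)*(b^2 - 4) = (b + 1)*(b + 2)*(b - 2)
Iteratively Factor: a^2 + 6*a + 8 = (a + 2)*(a + 4)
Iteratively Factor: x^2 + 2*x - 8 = (x + 4)*(x - 2)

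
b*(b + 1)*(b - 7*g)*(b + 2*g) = b^4 - 5*b^3*g + b^3 - 14*b^2*g^2 - 5*b^2*g - 14*b*g^2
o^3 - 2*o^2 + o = o*(o - 1)^2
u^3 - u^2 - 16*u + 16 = (u - 4)*(u - 1)*(u + 4)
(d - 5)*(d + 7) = d^2 + 2*d - 35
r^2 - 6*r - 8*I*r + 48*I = (r - 6)*(r - 8*I)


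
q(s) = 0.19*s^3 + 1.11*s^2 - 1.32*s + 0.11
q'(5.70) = 29.85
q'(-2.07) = -3.47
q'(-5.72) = 4.63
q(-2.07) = 5.91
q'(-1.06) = -3.03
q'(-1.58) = -3.40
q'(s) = 0.57*s^2 + 2.22*s - 1.32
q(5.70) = 63.84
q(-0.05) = 0.18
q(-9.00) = -36.61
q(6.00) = 73.19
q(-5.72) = 8.42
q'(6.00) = 32.52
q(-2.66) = 7.90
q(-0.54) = 1.12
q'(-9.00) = 24.87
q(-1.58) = 4.22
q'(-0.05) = -1.43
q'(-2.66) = -3.19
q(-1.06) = 2.53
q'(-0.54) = -2.35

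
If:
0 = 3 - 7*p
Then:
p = 3/7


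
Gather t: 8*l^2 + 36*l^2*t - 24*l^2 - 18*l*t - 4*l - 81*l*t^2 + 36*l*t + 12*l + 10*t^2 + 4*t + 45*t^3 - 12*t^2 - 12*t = -16*l^2 + 8*l + 45*t^3 + t^2*(-81*l - 2) + t*(36*l^2 + 18*l - 8)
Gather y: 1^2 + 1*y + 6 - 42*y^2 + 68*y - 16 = -42*y^2 + 69*y - 9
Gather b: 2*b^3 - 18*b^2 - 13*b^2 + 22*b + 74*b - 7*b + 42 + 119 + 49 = 2*b^3 - 31*b^2 + 89*b + 210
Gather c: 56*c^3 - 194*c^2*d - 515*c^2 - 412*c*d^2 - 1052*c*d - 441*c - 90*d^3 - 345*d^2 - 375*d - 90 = 56*c^3 + c^2*(-194*d - 515) + c*(-412*d^2 - 1052*d - 441) - 90*d^3 - 345*d^2 - 375*d - 90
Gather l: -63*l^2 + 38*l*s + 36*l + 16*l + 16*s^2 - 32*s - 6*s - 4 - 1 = -63*l^2 + l*(38*s + 52) + 16*s^2 - 38*s - 5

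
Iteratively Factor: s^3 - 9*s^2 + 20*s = (s - 4)*(s^2 - 5*s) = s*(s - 4)*(s - 5)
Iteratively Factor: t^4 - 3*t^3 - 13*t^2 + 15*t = (t - 1)*(t^3 - 2*t^2 - 15*t) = t*(t - 1)*(t^2 - 2*t - 15) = t*(t - 1)*(t + 3)*(t - 5)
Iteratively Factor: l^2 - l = (l)*(l - 1)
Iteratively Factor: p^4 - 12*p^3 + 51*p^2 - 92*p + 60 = (p - 3)*(p^3 - 9*p^2 + 24*p - 20) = (p - 5)*(p - 3)*(p^2 - 4*p + 4) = (p - 5)*(p - 3)*(p - 2)*(p - 2)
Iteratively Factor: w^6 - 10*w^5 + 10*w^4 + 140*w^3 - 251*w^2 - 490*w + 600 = (w - 4)*(w^5 - 6*w^4 - 14*w^3 + 84*w^2 + 85*w - 150) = (w - 4)*(w - 1)*(w^4 - 5*w^3 - 19*w^2 + 65*w + 150) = (w - 5)*(w - 4)*(w - 1)*(w^3 - 19*w - 30) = (w - 5)*(w - 4)*(w - 1)*(w + 2)*(w^2 - 2*w - 15) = (w - 5)^2*(w - 4)*(w - 1)*(w + 2)*(w + 3)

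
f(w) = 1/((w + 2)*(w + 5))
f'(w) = -1/((w + 2)*(w + 5)^2) - 1/((w + 2)^2*(w + 5)) = (-2*w - 7)/(w^4 + 14*w^3 + 69*w^2 + 140*w + 100)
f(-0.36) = 0.13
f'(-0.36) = -0.11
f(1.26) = 0.05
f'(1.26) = -0.02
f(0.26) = 0.08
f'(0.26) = -0.05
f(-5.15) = 2.12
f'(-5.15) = 14.78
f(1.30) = 0.05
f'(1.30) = -0.02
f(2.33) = 0.03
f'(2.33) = -0.01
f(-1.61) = 0.76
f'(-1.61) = -2.16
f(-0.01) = 0.10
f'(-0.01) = -0.07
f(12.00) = 0.00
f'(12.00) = 0.00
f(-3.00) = -0.50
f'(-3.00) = -0.25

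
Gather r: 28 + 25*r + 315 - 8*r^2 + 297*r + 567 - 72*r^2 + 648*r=-80*r^2 + 970*r + 910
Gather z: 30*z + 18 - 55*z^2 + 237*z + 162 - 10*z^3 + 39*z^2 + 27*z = -10*z^3 - 16*z^2 + 294*z + 180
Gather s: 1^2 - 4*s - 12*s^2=-12*s^2 - 4*s + 1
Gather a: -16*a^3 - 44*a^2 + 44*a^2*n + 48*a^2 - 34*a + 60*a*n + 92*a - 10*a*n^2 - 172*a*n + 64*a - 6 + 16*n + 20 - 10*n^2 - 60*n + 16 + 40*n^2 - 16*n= -16*a^3 + a^2*(44*n + 4) + a*(-10*n^2 - 112*n + 122) + 30*n^2 - 60*n + 30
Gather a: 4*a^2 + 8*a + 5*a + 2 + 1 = 4*a^2 + 13*a + 3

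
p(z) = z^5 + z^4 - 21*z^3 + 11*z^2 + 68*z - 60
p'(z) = 5*z^4 + 4*z^3 - 63*z^2 + 22*z + 68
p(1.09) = 2.94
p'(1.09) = 29.37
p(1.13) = 4.06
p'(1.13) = 26.34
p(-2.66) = 149.09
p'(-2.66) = -261.25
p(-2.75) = 172.84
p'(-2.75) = -266.17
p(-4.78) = 186.47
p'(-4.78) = 696.78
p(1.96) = 1.10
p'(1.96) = -26.99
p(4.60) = 948.88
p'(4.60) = 1464.19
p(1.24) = 6.49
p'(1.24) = 17.86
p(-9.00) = -36960.00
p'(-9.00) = 24656.00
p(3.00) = 0.00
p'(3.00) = 80.00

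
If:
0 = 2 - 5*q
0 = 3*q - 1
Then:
No Solution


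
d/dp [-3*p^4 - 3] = -12*p^3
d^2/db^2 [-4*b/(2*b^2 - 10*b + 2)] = 4*(-b*(2*b - 5)^2 + (3*b - 5)*(b^2 - 5*b + 1))/(b^2 - 5*b + 1)^3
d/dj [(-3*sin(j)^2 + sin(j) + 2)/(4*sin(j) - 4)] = -3*cos(j)/4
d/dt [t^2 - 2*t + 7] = 2*t - 2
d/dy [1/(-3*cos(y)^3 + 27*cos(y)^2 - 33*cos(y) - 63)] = (-3*cos(y)^2 + 18*cos(y) - 11)*sin(y)/(3*(cos(y)^3 - 9*cos(y)^2 + 11*cos(y) + 21)^2)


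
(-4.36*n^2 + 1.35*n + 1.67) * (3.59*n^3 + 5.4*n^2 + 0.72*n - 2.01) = -15.6524*n^5 - 18.6975*n^4 + 10.1461*n^3 + 18.7536*n^2 - 1.5111*n - 3.3567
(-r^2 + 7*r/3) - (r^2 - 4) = -2*r^2 + 7*r/3 + 4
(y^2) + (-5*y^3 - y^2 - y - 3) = -5*y^3 - y - 3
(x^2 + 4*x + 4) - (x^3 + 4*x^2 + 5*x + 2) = -x^3 - 3*x^2 - x + 2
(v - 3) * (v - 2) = v^2 - 5*v + 6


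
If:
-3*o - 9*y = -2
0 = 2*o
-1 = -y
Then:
No Solution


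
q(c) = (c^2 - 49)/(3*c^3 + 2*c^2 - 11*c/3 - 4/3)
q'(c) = 2*c/(3*c^3 + 2*c^2 - 11*c/3 - 4/3) + (c^2 - 49)*(-9*c^2 - 4*c + 11/3)/(3*c^3 + 2*c^2 - 11*c/3 - 4/3)^2 = 3*(-9*c^4 + 1312*c^2 + 580*c - 539)/(81*c^6 + 108*c^5 - 162*c^4 - 204*c^3 + 73*c^2 + 88*c + 16)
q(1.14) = -31.17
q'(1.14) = 257.86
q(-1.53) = 26.12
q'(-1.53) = 166.68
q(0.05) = 32.42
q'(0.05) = -73.95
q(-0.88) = -34.50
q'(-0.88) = -6.62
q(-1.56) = 21.81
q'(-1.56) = 123.96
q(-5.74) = 0.03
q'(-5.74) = 0.04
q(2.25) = -1.27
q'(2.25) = 1.99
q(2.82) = -0.57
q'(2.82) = 0.71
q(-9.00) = -0.02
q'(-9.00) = 0.00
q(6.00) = -0.02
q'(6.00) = 0.03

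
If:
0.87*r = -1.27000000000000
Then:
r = -1.46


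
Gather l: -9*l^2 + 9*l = -9*l^2 + 9*l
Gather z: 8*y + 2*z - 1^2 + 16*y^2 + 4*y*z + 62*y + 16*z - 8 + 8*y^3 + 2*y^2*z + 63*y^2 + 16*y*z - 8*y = 8*y^3 + 79*y^2 + 62*y + z*(2*y^2 + 20*y + 18) - 9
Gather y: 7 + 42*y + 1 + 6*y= 48*y + 8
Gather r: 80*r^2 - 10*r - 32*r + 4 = 80*r^2 - 42*r + 4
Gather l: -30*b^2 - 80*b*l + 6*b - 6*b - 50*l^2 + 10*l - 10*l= -30*b^2 - 80*b*l - 50*l^2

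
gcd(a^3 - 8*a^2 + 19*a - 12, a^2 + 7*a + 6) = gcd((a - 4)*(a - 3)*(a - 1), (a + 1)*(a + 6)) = 1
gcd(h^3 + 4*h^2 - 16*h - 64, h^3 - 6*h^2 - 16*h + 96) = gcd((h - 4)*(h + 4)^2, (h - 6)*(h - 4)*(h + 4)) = h^2 - 16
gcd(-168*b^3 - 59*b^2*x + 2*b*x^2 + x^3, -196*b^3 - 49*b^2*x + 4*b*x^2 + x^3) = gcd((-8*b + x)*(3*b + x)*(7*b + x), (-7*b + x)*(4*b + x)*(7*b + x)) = 7*b + x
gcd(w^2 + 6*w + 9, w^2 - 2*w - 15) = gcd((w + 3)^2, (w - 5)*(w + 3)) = w + 3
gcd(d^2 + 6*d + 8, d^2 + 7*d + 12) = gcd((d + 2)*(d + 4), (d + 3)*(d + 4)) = d + 4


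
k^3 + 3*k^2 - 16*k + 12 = (k - 2)*(k - 1)*(k + 6)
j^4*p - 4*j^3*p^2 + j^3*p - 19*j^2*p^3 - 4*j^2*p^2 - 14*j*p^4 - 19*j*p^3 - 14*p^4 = (j - 7*p)*(j + p)*(j + 2*p)*(j*p + p)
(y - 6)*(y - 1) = y^2 - 7*y + 6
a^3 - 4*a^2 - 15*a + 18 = (a - 6)*(a - 1)*(a + 3)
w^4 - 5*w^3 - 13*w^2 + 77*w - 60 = (w - 5)*(w - 3)*(w - 1)*(w + 4)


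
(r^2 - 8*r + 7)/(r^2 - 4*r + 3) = (r - 7)/(r - 3)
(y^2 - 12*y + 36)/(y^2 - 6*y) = (y - 6)/y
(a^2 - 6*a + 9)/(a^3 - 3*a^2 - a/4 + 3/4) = 4*(a - 3)/(4*a^2 - 1)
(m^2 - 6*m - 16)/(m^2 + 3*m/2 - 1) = 2*(m - 8)/(2*m - 1)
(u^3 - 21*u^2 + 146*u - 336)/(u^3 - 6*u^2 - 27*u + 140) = (u^2 - 14*u + 48)/(u^2 + u - 20)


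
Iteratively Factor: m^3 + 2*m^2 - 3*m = (m - 1)*(m^2 + 3*m) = m*(m - 1)*(m + 3)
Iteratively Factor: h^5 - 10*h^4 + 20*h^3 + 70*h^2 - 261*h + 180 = (h - 1)*(h^4 - 9*h^3 + 11*h^2 + 81*h - 180) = (h - 5)*(h - 1)*(h^3 - 4*h^2 - 9*h + 36) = (h - 5)*(h - 3)*(h - 1)*(h^2 - h - 12) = (h - 5)*(h - 3)*(h - 1)*(h + 3)*(h - 4)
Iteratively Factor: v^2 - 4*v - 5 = (v - 5)*(v + 1)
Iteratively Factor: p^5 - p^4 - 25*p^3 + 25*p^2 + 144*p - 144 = (p - 3)*(p^4 + 2*p^3 - 19*p^2 - 32*p + 48) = (p - 3)*(p - 1)*(p^3 + 3*p^2 - 16*p - 48) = (p - 3)*(p - 1)*(p + 3)*(p^2 - 16) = (p - 4)*(p - 3)*(p - 1)*(p + 3)*(p + 4)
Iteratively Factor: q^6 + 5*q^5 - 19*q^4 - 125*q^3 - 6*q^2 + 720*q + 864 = (q - 4)*(q^5 + 9*q^4 + 17*q^3 - 57*q^2 - 234*q - 216) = (q - 4)*(q + 2)*(q^4 + 7*q^3 + 3*q^2 - 63*q - 108) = (q - 4)*(q - 3)*(q + 2)*(q^3 + 10*q^2 + 33*q + 36) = (q - 4)*(q - 3)*(q + 2)*(q + 3)*(q^2 + 7*q + 12) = (q - 4)*(q - 3)*(q + 2)*(q + 3)^2*(q + 4)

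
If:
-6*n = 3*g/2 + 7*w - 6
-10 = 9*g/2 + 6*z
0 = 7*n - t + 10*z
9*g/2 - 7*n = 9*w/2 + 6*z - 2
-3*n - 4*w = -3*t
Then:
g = -92/2037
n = 1662/679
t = 1642/2037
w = -836/679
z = -3326/2037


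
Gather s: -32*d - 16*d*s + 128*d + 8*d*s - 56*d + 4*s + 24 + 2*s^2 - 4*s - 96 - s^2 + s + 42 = 40*d + s^2 + s*(1 - 8*d) - 30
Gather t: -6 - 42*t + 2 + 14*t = -28*t - 4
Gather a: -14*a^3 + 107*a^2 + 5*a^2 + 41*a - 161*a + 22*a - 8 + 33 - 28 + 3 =-14*a^3 + 112*a^2 - 98*a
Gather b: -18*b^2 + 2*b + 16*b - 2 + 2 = -18*b^2 + 18*b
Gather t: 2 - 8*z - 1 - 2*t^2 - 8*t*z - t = -2*t^2 + t*(-8*z - 1) - 8*z + 1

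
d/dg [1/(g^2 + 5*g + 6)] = (-2*g - 5)/(g^2 + 5*g + 6)^2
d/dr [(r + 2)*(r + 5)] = 2*r + 7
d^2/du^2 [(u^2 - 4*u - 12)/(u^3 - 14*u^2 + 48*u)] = 2*(u^3 + 6*u^2 - 48*u + 128)/(u^3*(u^3 - 24*u^2 + 192*u - 512))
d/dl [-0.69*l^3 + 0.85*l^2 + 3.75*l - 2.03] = -2.07*l^2 + 1.7*l + 3.75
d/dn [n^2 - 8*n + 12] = 2*n - 8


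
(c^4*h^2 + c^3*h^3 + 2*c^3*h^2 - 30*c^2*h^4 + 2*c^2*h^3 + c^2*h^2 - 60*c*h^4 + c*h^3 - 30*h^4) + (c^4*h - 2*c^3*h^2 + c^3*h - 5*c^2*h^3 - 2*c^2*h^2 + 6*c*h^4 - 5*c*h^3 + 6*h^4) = c^4*h^2 + c^4*h + c^3*h^3 + c^3*h - 30*c^2*h^4 - 3*c^2*h^3 - c^2*h^2 - 54*c*h^4 - 4*c*h^3 - 24*h^4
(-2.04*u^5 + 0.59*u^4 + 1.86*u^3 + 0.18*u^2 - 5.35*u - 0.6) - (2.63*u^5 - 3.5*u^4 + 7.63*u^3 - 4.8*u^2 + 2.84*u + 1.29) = -4.67*u^5 + 4.09*u^4 - 5.77*u^3 + 4.98*u^2 - 8.19*u - 1.89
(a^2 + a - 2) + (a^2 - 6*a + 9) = 2*a^2 - 5*a + 7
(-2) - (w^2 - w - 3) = -w^2 + w + 1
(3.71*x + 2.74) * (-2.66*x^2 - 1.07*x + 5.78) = -9.8686*x^3 - 11.2581*x^2 + 18.512*x + 15.8372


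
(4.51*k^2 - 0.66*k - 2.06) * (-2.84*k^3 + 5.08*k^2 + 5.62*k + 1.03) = -12.8084*k^5 + 24.7852*k^4 + 27.8438*k^3 - 9.5287*k^2 - 12.257*k - 2.1218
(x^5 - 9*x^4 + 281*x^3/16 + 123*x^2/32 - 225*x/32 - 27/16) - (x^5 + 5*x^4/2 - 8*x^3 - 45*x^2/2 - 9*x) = -23*x^4/2 + 409*x^3/16 + 843*x^2/32 + 63*x/32 - 27/16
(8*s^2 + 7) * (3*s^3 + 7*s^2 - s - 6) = 24*s^5 + 56*s^4 + 13*s^3 + s^2 - 7*s - 42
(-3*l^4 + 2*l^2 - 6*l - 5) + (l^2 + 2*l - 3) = -3*l^4 + 3*l^2 - 4*l - 8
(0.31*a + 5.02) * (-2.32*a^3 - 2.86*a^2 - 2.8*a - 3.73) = -0.7192*a^4 - 12.533*a^3 - 15.2252*a^2 - 15.2123*a - 18.7246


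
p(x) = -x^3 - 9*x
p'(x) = -3*x^2 - 9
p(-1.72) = 20.57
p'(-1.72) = -17.88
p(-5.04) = 173.38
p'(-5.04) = -85.20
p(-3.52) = 75.29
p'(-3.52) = -46.17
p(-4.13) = 107.61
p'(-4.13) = -60.17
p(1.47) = -16.41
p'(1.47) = -15.48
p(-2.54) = 39.25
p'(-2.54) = -28.35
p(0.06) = -0.54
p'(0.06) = -9.01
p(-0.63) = 5.92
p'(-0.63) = -10.19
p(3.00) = -54.00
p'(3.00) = -36.00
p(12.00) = -1836.00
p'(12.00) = -441.00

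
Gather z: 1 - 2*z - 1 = -2*z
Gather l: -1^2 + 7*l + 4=7*l + 3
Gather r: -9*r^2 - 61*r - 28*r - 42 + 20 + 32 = -9*r^2 - 89*r + 10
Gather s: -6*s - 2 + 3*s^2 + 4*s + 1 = 3*s^2 - 2*s - 1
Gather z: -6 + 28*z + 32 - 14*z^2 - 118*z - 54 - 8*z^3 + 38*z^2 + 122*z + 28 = -8*z^3 + 24*z^2 + 32*z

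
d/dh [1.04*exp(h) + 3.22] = 1.04*exp(h)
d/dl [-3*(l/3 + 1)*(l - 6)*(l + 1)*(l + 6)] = -4*l^3 - 12*l^2 + 66*l + 144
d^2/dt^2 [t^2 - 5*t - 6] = 2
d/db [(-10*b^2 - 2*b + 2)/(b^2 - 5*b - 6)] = 2*(26*b^2 + 58*b + 11)/(b^4 - 10*b^3 + 13*b^2 + 60*b + 36)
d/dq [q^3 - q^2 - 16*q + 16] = 3*q^2 - 2*q - 16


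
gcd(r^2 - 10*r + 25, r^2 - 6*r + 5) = r - 5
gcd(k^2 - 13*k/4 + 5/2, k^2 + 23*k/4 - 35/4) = k - 5/4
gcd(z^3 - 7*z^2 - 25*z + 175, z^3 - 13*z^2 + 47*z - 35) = z^2 - 12*z + 35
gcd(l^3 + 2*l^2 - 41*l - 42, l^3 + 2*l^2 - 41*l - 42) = l^3 + 2*l^2 - 41*l - 42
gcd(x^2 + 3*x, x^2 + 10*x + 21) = x + 3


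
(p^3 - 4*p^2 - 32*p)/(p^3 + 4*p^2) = (p - 8)/p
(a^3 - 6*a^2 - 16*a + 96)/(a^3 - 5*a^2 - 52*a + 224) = (a^2 - 2*a - 24)/(a^2 - a - 56)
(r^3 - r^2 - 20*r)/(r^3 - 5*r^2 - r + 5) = r*(r + 4)/(r^2 - 1)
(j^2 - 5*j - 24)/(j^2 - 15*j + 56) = (j + 3)/(j - 7)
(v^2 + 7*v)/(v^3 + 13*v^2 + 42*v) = 1/(v + 6)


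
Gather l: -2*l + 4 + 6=10 - 2*l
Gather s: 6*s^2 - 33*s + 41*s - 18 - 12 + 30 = 6*s^2 + 8*s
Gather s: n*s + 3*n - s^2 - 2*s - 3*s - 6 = 3*n - s^2 + s*(n - 5) - 6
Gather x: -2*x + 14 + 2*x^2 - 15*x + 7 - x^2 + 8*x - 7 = x^2 - 9*x + 14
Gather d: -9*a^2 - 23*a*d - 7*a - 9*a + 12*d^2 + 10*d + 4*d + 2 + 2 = -9*a^2 - 16*a + 12*d^2 + d*(14 - 23*a) + 4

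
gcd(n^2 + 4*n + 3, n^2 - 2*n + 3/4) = 1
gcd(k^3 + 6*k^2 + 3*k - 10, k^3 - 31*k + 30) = k - 1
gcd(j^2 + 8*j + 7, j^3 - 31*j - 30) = j + 1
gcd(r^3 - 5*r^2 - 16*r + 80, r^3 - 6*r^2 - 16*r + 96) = r^2 - 16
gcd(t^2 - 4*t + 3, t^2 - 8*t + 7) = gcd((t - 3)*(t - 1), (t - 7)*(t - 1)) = t - 1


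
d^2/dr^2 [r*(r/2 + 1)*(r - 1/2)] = 3*r + 3/2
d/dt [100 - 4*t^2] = -8*t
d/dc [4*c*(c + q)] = 8*c + 4*q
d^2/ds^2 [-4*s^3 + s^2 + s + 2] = 2 - 24*s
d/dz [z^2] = 2*z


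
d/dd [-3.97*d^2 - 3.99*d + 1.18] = -7.94*d - 3.99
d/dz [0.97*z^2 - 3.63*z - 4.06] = 1.94*z - 3.63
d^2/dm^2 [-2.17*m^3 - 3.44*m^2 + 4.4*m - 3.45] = -13.02*m - 6.88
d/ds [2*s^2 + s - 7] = 4*s + 1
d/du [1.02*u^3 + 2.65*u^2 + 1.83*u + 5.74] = 3.06*u^2 + 5.3*u + 1.83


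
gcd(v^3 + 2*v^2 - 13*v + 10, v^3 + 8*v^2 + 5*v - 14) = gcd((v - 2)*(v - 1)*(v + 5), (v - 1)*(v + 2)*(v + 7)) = v - 1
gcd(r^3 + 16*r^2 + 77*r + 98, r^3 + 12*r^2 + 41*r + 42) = r^2 + 9*r + 14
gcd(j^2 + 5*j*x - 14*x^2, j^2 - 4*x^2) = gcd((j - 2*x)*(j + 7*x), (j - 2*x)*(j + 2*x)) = -j + 2*x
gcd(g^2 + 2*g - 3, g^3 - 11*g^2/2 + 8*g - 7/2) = g - 1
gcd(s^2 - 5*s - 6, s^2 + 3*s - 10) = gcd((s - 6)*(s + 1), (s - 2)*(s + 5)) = 1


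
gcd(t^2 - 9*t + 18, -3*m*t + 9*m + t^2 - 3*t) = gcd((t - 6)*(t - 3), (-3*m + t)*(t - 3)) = t - 3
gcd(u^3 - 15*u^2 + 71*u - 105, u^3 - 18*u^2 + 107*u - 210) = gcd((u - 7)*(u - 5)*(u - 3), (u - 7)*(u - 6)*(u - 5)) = u^2 - 12*u + 35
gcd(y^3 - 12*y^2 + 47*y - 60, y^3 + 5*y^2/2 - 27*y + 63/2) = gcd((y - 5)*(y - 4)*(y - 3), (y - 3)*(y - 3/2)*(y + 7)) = y - 3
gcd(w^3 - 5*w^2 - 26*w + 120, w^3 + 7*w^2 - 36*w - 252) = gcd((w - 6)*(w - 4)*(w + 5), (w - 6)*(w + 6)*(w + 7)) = w - 6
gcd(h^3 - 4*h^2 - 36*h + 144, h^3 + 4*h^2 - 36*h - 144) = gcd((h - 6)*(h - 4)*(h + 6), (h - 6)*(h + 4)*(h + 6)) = h^2 - 36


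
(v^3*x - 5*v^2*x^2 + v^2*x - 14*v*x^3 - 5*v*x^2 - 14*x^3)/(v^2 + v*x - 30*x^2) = x*(v^3 - 5*v^2*x + v^2 - 14*v*x^2 - 5*v*x - 14*x^2)/(v^2 + v*x - 30*x^2)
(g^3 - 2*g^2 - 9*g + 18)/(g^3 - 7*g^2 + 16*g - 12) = (g + 3)/(g - 2)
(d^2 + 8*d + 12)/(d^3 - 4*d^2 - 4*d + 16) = (d + 6)/(d^2 - 6*d + 8)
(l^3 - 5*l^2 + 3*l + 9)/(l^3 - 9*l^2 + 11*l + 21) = (l - 3)/(l - 7)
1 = 1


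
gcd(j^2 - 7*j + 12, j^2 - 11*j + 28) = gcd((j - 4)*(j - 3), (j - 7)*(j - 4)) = j - 4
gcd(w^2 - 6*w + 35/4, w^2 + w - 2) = 1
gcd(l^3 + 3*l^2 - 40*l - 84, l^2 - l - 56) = l + 7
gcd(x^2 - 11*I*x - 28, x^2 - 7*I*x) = x - 7*I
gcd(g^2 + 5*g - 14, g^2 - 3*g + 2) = g - 2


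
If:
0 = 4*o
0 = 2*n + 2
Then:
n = -1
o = 0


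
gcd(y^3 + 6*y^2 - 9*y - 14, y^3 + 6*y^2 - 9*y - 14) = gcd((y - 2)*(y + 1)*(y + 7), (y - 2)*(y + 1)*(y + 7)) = y^3 + 6*y^2 - 9*y - 14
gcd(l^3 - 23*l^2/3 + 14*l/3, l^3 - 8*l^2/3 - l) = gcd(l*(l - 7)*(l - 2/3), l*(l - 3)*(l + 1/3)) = l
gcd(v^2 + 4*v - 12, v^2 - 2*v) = v - 2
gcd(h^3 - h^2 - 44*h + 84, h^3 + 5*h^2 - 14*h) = h^2 + 5*h - 14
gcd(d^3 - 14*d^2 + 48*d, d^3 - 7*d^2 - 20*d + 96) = d - 8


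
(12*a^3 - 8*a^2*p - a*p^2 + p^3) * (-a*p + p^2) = -12*a^4*p + 20*a^3*p^2 - 7*a^2*p^3 - 2*a*p^4 + p^5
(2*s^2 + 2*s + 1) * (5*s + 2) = 10*s^3 + 14*s^2 + 9*s + 2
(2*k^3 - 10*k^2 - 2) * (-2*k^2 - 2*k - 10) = -4*k^5 + 16*k^4 + 104*k^2 + 4*k + 20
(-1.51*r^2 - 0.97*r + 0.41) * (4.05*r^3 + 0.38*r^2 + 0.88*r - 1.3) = -6.1155*r^5 - 4.5023*r^4 - 0.0369000000000002*r^3 + 1.2652*r^2 + 1.6218*r - 0.533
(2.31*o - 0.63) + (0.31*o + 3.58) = 2.62*o + 2.95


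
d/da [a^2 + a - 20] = 2*a + 1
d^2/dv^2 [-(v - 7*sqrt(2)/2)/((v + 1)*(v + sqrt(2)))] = ((-2*v + 7*sqrt(2))*(v + 1)^2 + (-2*v + 7*sqrt(2))*(v + 1)*(v + sqrt(2)) + (-2*v + 7*sqrt(2))*(v + sqrt(2))^2 + 2*(v + 1)^2*(v + sqrt(2)) + 2*(v + 1)*(v + sqrt(2))^2)/((v + 1)^3*(v + sqrt(2))^3)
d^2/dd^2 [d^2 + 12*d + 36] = 2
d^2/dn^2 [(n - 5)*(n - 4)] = 2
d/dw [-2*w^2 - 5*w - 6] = -4*w - 5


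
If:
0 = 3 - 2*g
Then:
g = 3/2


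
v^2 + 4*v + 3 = (v + 1)*(v + 3)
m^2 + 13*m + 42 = (m + 6)*(m + 7)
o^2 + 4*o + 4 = (o + 2)^2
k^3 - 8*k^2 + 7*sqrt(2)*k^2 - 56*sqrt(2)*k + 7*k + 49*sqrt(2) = (k - 7)*(k - 1)*(k + 7*sqrt(2))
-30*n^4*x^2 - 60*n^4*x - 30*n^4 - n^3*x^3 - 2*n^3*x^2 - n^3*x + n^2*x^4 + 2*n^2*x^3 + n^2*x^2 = (-6*n + x)*(5*n + x)*(n*x + n)^2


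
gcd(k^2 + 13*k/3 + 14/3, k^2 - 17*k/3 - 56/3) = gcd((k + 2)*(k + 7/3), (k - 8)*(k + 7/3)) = k + 7/3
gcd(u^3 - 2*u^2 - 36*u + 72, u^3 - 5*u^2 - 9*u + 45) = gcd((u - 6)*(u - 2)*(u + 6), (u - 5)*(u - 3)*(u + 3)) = 1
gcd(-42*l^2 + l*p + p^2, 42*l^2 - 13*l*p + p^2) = -6*l + p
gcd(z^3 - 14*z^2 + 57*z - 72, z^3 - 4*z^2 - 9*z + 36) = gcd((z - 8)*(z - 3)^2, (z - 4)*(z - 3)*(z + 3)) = z - 3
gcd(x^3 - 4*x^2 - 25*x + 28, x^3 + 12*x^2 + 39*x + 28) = x + 4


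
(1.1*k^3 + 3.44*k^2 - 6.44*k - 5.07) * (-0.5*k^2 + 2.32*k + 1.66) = -0.55*k^5 + 0.832*k^4 + 13.0268*k^3 - 6.6954*k^2 - 22.4528*k - 8.4162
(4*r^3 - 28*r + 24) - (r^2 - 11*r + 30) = 4*r^3 - r^2 - 17*r - 6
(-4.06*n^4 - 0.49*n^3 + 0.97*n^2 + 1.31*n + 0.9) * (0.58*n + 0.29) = -2.3548*n^5 - 1.4616*n^4 + 0.4205*n^3 + 1.0411*n^2 + 0.9019*n + 0.261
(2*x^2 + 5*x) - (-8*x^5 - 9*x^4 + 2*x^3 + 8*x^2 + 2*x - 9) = 8*x^5 + 9*x^4 - 2*x^3 - 6*x^2 + 3*x + 9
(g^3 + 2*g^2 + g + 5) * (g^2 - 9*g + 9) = g^5 - 7*g^4 - 8*g^3 + 14*g^2 - 36*g + 45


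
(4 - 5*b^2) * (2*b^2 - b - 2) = -10*b^4 + 5*b^3 + 18*b^2 - 4*b - 8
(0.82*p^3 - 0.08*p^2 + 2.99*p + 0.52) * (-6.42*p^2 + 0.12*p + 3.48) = -5.2644*p^5 + 0.612*p^4 - 16.3518*p^3 - 3.258*p^2 + 10.4676*p + 1.8096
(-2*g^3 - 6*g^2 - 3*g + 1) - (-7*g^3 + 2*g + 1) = 5*g^3 - 6*g^2 - 5*g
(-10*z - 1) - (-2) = 1 - 10*z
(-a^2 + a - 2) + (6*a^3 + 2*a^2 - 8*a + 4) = 6*a^3 + a^2 - 7*a + 2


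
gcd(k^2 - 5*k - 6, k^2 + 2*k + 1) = k + 1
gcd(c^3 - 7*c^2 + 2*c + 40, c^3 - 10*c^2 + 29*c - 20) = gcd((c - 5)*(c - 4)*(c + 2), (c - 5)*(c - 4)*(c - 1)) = c^2 - 9*c + 20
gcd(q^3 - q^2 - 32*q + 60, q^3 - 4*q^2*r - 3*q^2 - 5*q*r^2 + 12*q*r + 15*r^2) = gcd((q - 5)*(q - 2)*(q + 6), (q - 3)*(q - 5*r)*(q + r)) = 1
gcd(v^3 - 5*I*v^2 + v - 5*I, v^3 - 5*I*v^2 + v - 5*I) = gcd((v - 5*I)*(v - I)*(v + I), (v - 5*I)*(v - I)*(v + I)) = v^3 - 5*I*v^2 + v - 5*I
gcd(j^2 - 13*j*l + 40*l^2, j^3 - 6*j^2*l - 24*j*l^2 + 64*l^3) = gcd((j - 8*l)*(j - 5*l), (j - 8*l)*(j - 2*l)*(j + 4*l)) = j - 8*l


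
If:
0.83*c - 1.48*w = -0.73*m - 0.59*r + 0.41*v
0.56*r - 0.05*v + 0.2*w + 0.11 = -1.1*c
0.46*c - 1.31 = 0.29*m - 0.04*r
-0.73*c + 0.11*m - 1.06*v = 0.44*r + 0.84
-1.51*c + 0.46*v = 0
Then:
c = -0.46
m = -5.08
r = 1.24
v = -1.51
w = -1.85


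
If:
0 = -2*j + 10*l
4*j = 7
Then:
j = 7/4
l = 7/20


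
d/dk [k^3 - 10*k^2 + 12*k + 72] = 3*k^2 - 20*k + 12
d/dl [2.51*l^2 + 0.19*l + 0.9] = 5.02*l + 0.19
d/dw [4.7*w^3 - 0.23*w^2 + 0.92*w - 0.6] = 14.1*w^2 - 0.46*w + 0.92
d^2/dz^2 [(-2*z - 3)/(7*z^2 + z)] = 2*(-98*z^3 - 441*z^2 - 63*z - 3)/(z^3*(343*z^3 + 147*z^2 + 21*z + 1))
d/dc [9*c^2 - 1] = 18*c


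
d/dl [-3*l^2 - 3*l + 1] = -6*l - 3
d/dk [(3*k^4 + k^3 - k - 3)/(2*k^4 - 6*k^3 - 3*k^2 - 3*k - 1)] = 2*(-10*k^6 - 9*k^5 - 12*k^4 - 3*k^3 - 30*k^2 - 9*k - 4)/(4*k^8 - 24*k^7 + 24*k^6 + 24*k^5 + 41*k^4 + 30*k^3 + 15*k^2 + 6*k + 1)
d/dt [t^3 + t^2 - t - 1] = 3*t^2 + 2*t - 1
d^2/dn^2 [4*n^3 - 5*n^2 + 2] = 24*n - 10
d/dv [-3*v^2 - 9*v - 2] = -6*v - 9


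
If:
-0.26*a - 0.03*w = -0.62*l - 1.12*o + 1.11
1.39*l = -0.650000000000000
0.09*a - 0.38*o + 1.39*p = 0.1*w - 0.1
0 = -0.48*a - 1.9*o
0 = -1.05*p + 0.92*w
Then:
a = -2.60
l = -0.47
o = 0.66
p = 0.30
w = 0.34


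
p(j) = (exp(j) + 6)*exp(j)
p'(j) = (exp(j) + 6)*exp(j) + exp(2*j) = 2*(exp(j) + 3)*exp(j)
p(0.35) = 10.53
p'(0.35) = 12.54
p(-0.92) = 2.55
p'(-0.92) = 2.71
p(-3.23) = 0.24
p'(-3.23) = 0.24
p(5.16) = 31378.24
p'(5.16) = 61711.50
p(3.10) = 625.94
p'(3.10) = 1118.69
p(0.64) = 14.98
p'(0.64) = 18.57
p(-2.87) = 0.34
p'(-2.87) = 0.35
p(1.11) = 27.41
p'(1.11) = 36.62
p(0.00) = 7.00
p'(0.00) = 8.00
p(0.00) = 7.00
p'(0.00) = 8.00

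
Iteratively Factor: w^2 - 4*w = (w)*(w - 4)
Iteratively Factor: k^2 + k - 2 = (k + 2)*(k - 1)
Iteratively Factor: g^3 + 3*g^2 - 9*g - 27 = (g + 3)*(g^2 - 9) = (g - 3)*(g + 3)*(g + 3)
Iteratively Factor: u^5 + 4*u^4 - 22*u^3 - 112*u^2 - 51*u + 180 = (u + 3)*(u^4 + u^3 - 25*u^2 - 37*u + 60) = (u + 3)*(u + 4)*(u^3 - 3*u^2 - 13*u + 15) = (u - 1)*(u + 3)*(u + 4)*(u^2 - 2*u - 15) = (u - 5)*(u - 1)*(u + 3)*(u + 4)*(u + 3)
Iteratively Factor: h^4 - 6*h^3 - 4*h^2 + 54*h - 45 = (h - 5)*(h^3 - h^2 - 9*h + 9) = (h - 5)*(h - 3)*(h^2 + 2*h - 3) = (h - 5)*(h - 3)*(h - 1)*(h + 3)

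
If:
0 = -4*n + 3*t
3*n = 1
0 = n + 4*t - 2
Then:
No Solution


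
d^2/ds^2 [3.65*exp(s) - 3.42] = 3.65*exp(s)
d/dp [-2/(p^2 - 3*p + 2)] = 2*(2*p - 3)/(p^2 - 3*p + 2)^2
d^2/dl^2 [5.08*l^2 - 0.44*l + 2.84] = 10.1600000000000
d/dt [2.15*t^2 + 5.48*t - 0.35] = 4.3*t + 5.48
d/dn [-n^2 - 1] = -2*n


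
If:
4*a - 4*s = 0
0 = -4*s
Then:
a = 0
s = 0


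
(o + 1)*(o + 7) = o^2 + 8*o + 7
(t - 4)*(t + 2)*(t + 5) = t^3 + 3*t^2 - 18*t - 40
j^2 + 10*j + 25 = (j + 5)^2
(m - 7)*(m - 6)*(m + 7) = m^3 - 6*m^2 - 49*m + 294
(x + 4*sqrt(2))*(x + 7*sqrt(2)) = x^2 + 11*sqrt(2)*x + 56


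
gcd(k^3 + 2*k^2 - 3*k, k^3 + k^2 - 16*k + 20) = 1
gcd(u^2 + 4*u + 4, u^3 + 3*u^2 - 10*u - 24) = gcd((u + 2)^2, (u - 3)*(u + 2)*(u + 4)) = u + 2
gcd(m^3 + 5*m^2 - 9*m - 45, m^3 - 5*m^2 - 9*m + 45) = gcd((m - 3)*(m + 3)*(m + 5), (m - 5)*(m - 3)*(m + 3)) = m^2 - 9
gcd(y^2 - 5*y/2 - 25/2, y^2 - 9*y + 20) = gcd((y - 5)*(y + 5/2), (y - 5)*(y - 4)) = y - 5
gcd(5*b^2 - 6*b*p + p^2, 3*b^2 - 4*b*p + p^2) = -b + p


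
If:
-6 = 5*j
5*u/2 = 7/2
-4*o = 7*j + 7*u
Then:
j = -6/5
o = -7/20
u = 7/5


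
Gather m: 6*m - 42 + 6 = 6*m - 36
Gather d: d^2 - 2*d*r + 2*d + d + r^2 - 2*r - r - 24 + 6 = d^2 + d*(3 - 2*r) + r^2 - 3*r - 18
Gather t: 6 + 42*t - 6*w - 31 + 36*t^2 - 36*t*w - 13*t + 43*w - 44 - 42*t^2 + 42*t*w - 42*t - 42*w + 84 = -6*t^2 + t*(6*w - 13) - 5*w + 15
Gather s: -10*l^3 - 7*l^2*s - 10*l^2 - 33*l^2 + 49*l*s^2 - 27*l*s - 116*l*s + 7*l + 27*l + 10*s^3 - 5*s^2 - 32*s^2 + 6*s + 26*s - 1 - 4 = -10*l^3 - 43*l^2 + 34*l + 10*s^3 + s^2*(49*l - 37) + s*(-7*l^2 - 143*l + 32) - 5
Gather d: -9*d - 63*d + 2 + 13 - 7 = 8 - 72*d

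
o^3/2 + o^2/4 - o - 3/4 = (o/2 + 1/2)*(o - 3/2)*(o + 1)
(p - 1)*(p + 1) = p^2 - 1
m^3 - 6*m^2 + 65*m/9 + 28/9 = (m - 4)*(m - 7/3)*(m + 1/3)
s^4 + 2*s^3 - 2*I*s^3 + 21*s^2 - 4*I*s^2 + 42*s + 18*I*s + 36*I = (s + 2)*(s - 6*I)*(s + I)*(s + 3*I)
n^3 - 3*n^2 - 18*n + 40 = (n - 5)*(n - 2)*(n + 4)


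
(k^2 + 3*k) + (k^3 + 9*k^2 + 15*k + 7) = k^3 + 10*k^2 + 18*k + 7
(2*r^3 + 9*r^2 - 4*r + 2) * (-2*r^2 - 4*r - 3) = -4*r^5 - 26*r^4 - 34*r^3 - 15*r^2 + 4*r - 6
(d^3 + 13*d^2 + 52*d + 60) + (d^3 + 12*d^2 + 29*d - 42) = 2*d^3 + 25*d^2 + 81*d + 18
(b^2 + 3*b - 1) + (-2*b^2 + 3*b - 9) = -b^2 + 6*b - 10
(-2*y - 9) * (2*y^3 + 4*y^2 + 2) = -4*y^4 - 26*y^3 - 36*y^2 - 4*y - 18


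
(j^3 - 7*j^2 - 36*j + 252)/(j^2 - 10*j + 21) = (j^2 - 36)/(j - 3)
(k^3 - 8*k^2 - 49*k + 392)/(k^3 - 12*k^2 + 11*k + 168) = (k + 7)/(k + 3)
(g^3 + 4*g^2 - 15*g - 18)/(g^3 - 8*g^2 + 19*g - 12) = (g^2 + 7*g + 6)/(g^2 - 5*g + 4)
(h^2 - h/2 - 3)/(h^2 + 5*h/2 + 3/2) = (h - 2)/(h + 1)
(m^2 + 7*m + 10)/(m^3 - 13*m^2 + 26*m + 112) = (m + 5)/(m^2 - 15*m + 56)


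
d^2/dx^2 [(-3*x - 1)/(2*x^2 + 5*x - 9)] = 2*(-(3*x + 1)*(4*x + 5)^2 + (18*x + 17)*(2*x^2 + 5*x - 9))/(2*x^2 + 5*x - 9)^3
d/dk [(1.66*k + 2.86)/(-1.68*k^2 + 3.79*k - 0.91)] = (2.7888*k^2 + 9.6096*k - 12.35)/(2.8224*k^4 - 12.7344*k^3 + 17.4217*k^2 - 6.8978*k + 0.8281)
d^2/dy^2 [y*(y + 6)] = 2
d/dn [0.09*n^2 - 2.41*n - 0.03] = 0.18*n - 2.41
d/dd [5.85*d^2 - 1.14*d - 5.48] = 11.7*d - 1.14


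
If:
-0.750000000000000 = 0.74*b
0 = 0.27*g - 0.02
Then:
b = -1.01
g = 0.07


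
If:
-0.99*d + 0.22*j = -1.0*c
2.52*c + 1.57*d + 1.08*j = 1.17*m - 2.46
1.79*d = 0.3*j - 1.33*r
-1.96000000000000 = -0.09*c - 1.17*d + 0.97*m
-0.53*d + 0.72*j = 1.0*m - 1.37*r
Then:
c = 0.24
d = -0.84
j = -4.87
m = -3.02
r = 0.03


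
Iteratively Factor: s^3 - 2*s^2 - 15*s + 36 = (s - 3)*(s^2 + s - 12) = (s - 3)^2*(s + 4)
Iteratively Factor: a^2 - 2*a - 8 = (a + 2)*(a - 4)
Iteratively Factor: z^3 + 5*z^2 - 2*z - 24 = (z - 2)*(z^2 + 7*z + 12) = (z - 2)*(z + 4)*(z + 3)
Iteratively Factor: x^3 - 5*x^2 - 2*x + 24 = (x + 2)*(x^2 - 7*x + 12) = (x - 3)*(x + 2)*(x - 4)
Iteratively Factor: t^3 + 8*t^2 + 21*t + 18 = (t + 3)*(t^2 + 5*t + 6) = (t + 2)*(t + 3)*(t + 3)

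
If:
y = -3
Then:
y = -3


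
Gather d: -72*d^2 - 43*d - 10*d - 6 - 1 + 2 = -72*d^2 - 53*d - 5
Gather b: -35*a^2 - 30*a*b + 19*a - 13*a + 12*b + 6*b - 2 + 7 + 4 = -35*a^2 + 6*a + b*(18 - 30*a) + 9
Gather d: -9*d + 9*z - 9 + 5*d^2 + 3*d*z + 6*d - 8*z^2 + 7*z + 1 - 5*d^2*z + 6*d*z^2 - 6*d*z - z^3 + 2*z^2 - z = d^2*(5 - 5*z) + d*(6*z^2 - 3*z - 3) - z^3 - 6*z^2 + 15*z - 8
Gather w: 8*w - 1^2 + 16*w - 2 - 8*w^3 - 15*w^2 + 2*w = -8*w^3 - 15*w^2 + 26*w - 3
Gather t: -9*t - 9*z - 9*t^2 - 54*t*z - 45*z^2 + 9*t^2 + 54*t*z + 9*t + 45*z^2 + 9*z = 0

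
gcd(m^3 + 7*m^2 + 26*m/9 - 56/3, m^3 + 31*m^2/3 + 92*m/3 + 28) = m^2 + 25*m/3 + 14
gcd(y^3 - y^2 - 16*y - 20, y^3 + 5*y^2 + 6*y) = y + 2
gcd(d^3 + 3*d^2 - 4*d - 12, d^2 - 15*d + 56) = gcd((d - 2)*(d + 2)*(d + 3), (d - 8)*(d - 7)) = 1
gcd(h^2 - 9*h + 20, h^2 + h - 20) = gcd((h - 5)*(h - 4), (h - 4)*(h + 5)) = h - 4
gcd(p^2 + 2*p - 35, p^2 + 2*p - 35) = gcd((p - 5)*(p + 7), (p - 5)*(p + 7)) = p^2 + 2*p - 35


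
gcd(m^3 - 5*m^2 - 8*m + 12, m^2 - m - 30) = m - 6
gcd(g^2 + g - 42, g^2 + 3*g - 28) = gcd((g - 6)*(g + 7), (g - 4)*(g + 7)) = g + 7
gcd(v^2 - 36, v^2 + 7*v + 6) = v + 6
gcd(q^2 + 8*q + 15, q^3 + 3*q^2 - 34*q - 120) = q + 5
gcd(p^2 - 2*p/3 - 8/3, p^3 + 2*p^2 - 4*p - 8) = p - 2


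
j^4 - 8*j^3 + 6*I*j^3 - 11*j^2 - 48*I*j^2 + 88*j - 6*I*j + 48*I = (j - 8)*(j + I)*(j + 2*I)*(j + 3*I)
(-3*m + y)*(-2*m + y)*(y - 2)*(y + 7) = 6*m^2*y^2 + 30*m^2*y - 84*m^2 - 5*m*y^3 - 25*m*y^2 + 70*m*y + y^4 + 5*y^3 - 14*y^2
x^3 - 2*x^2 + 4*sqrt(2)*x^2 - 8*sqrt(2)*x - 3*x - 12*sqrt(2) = (x - 3)*(x + 1)*(x + 4*sqrt(2))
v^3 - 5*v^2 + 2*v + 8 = (v - 4)*(v - 2)*(v + 1)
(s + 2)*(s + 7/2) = s^2 + 11*s/2 + 7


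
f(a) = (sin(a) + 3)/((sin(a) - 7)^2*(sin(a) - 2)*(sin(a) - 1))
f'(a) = cos(a)/((sin(a) - 7)^2*(sin(a) - 2)*(sin(a) - 1)) - (sin(a) + 3)*cos(a)/((sin(a) - 7)^2*(sin(a) - 2)*(sin(a) - 1)^2) - (sin(a) + 3)*cos(a)/((sin(a) - 7)^2*(sin(a) - 2)^2*(sin(a) - 1)) - 2*(sin(a) + 3)*cos(a)/((sin(a) - 7)^3*(sin(a) - 2)*(sin(a) - 1))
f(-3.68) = 0.12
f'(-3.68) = -0.33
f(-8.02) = 0.01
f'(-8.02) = -0.00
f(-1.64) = 0.01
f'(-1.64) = -0.00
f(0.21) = 0.05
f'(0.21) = 0.12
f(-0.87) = 0.01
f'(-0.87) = 0.01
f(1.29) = 2.67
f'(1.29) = 20.02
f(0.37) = 0.07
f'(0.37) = 0.19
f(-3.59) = 0.09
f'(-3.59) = -0.24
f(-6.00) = 0.06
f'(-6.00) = 0.14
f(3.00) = 0.04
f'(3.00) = -0.10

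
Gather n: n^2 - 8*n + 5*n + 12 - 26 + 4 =n^2 - 3*n - 10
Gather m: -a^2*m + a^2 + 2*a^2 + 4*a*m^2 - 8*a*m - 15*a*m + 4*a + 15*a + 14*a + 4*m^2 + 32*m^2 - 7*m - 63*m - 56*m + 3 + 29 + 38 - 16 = 3*a^2 + 33*a + m^2*(4*a + 36) + m*(-a^2 - 23*a - 126) + 54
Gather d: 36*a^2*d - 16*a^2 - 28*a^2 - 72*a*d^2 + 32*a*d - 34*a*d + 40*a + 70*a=-44*a^2 - 72*a*d^2 + 110*a + d*(36*a^2 - 2*a)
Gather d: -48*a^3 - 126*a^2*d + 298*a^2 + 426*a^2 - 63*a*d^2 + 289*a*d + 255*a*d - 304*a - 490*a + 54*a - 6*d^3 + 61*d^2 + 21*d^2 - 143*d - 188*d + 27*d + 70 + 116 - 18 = -48*a^3 + 724*a^2 - 740*a - 6*d^3 + d^2*(82 - 63*a) + d*(-126*a^2 + 544*a - 304) + 168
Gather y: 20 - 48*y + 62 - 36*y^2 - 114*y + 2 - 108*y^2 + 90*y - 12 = -144*y^2 - 72*y + 72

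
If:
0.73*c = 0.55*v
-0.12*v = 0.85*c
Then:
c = 0.00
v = 0.00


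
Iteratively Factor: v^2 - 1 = (v - 1)*(v + 1)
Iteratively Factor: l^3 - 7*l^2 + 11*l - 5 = (l - 1)*(l^2 - 6*l + 5) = (l - 1)^2*(l - 5)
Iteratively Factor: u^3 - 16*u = (u - 4)*(u^2 + 4*u) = u*(u - 4)*(u + 4)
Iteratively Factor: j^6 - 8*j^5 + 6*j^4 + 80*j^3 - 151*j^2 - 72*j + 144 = (j + 1)*(j^5 - 9*j^4 + 15*j^3 + 65*j^2 - 216*j + 144) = (j - 3)*(j + 1)*(j^4 - 6*j^3 - 3*j^2 + 56*j - 48) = (j - 4)*(j - 3)*(j + 1)*(j^3 - 2*j^2 - 11*j + 12) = (j - 4)*(j - 3)*(j - 1)*(j + 1)*(j^2 - j - 12) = (j - 4)^2*(j - 3)*(j - 1)*(j + 1)*(j + 3)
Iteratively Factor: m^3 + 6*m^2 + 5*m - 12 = (m + 3)*(m^2 + 3*m - 4) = (m - 1)*(m + 3)*(m + 4)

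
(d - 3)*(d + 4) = d^2 + d - 12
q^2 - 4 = (q - 2)*(q + 2)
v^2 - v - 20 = (v - 5)*(v + 4)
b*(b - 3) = b^2 - 3*b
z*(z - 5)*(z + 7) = z^3 + 2*z^2 - 35*z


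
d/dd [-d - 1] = -1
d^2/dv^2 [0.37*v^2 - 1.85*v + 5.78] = 0.740000000000000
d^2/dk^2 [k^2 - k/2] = 2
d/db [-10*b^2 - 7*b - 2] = -20*b - 7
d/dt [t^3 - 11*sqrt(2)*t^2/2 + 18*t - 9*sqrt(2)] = 3*t^2 - 11*sqrt(2)*t + 18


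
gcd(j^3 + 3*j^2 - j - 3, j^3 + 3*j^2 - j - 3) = j^3 + 3*j^2 - j - 3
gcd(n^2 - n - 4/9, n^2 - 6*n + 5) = 1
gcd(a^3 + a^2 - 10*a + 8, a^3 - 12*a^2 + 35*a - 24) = a - 1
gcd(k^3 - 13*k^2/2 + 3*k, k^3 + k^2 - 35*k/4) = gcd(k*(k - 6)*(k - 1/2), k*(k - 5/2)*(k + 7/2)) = k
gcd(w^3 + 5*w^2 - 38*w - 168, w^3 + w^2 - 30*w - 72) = w^2 - 2*w - 24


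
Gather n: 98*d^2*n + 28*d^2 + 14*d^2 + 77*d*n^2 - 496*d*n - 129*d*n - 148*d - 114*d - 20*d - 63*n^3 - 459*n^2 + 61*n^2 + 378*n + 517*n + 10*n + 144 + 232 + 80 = 42*d^2 - 282*d - 63*n^3 + n^2*(77*d - 398) + n*(98*d^2 - 625*d + 905) + 456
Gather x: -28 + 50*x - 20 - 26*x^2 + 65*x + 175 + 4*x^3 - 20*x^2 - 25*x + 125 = 4*x^3 - 46*x^2 + 90*x + 252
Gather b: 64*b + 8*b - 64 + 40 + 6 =72*b - 18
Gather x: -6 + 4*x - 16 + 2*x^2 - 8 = 2*x^2 + 4*x - 30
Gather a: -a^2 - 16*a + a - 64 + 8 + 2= -a^2 - 15*a - 54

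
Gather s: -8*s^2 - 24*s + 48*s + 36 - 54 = -8*s^2 + 24*s - 18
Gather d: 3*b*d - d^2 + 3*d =-d^2 + d*(3*b + 3)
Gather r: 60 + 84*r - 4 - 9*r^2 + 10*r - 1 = -9*r^2 + 94*r + 55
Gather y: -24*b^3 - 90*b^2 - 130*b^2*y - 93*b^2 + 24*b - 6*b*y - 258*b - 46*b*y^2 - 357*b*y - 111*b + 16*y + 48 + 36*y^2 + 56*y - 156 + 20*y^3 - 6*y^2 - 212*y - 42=-24*b^3 - 183*b^2 - 345*b + 20*y^3 + y^2*(30 - 46*b) + y*(-130*b^2 - 363*b - 140) - 150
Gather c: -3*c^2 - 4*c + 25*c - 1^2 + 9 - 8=-3*c^2 + 21*c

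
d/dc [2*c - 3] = 2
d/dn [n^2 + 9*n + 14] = 2*n + 9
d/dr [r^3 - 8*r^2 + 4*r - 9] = 3*r^2 - 16*r + 4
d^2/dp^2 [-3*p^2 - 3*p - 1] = -6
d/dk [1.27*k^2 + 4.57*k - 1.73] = 2.54*k + 4.57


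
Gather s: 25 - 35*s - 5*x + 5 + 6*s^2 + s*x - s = 6*s^2 + s*(x - 36) - 5*x + 30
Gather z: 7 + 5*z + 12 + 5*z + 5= 10*z + 24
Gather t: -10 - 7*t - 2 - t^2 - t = -t^2 - 8*t - 12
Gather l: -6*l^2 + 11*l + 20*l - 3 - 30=-6*l^2 + 31*l - 33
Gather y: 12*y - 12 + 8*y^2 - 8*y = 8*y^2 + 4*y - 12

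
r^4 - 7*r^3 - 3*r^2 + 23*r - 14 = (r - 7)*(r - 1)^2*(r + 2)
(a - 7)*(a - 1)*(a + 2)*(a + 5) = a^4 - a^3 - 39*a^2 - 31*a + 70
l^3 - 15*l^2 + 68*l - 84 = (l - 7)*(l - 6)*(l - 2)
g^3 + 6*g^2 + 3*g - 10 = (g - 1)*(g + 2)*(g + 5)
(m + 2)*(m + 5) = m^2 + 7*m + 10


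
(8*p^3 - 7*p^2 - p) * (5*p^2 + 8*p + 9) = 40*p^5 + 29*p^4 + 11*p^3 - 71*p^2 - 9*p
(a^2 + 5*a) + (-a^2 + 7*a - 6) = 12*a - 6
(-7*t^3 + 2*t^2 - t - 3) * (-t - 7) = 7*t^4 + 47*t^3 - 13*t^2 + 10*t + 21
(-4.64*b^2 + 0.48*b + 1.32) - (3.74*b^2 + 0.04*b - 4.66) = -8.38*b^2 + 0.44*b + 5.98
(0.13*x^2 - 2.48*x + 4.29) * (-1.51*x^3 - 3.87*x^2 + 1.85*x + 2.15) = -0.1963*x^5 + 3.2417*x^4 + 3.3602*x^3 - 20.9108*x^2 + 2.6045*x + 9.2235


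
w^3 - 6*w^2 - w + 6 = (w - 6)*(w - 1)*(w + 1)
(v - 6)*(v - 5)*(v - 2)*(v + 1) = v^4 - 12*v^3 + 39*v^2 - 8*v - 60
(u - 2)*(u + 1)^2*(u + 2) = u^4 + 2*u^3 - 3*u^2 - 8*u - 4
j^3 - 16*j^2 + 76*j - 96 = (j - 8)*(j - 6)*(j - 2)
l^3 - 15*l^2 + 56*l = l*(l - 8)*(l - 7)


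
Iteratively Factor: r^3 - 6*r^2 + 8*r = (r - 4)*(r^2 - 2*r) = (r - 4)*(r - 2)*(r)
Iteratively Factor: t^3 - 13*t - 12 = (t - 4)*(t^2 + 4*t + 3) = (t - 4)*(t + 1)*(t + 3)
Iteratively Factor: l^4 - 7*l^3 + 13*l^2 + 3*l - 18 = (l - 3)*(l^3 - 4*l^2 + l + 6) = (l - 3)*(l - 2)*(l^2 - 2*l - 3) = (l - 3)^2*(l - 2)*(l + 1)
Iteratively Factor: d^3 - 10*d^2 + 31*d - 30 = (d - 5)*(d^2 - 5*d + 6) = (d - 5)*(d - 2)*(d - 3)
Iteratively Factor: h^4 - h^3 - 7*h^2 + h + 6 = (h + 1)*(h^3 - 2*h^2 - 5*h + 6) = (h + 1)*(h + 2)*(h^2 - 4*h + 3) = (h - 3)*(h + 1)*(h + 2)*(h - 1)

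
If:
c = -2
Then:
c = -2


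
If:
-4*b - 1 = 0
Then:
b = -1/4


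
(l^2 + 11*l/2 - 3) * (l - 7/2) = l^3 + 2*l^2 - 89*l/4 + 21/2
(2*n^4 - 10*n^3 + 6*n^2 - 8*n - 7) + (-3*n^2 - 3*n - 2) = 2*n^4 - 10*n^3 + 3*n^2 - 11*n - 9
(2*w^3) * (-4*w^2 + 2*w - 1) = -8*w^5 + 4*w^4 - 2*w^3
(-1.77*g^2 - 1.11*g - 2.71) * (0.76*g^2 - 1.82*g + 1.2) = -1.3452*g^4 + 2.3778*g^3 - 2.1634*g^2 + 3.6002*g - 3.252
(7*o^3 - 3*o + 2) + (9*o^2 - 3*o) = 7*o^3 + 9*o^2 - 6*o + 2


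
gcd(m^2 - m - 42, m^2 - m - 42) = m^2 - m - 42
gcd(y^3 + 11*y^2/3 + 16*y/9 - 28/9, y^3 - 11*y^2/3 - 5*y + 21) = y + 7/3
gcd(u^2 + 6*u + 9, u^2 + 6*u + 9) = u^2 + 6*u + 9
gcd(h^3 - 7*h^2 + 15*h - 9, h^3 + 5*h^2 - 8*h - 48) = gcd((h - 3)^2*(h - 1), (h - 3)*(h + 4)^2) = h - 3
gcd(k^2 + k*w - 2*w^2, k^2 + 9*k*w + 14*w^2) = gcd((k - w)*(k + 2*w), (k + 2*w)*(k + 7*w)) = k + 2*w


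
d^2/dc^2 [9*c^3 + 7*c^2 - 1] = 54*c + 14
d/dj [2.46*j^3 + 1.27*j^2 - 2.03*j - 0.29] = 7.38*j^2 + 2.54*j - 2.03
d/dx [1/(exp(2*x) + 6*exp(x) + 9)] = 2*(-exp(x) - 3)*exp(x)/(exp(2*x) + 6*exp(x) + 9)^2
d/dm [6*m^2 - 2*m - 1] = 12*m - 2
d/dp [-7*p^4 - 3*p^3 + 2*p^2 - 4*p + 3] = -28*p^3 - 9*p^2 + 4*p - 4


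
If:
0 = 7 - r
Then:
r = 7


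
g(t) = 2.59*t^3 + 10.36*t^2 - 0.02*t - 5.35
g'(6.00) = 404.02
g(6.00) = 926.93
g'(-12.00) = 870.22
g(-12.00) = -2988.79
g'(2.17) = 81.53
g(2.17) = 69.86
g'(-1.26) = -13.79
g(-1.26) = 5.94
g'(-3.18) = 12.66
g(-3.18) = 16.19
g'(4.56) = 256.03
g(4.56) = 455.56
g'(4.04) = 210.51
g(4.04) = 334.44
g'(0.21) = 4.67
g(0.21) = -4.87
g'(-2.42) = -4.66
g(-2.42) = 18.66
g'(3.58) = 173.74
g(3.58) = 246.19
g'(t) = 7.77*t^2 + 20.72*t - 0.02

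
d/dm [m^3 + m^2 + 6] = m*(3*m + 2)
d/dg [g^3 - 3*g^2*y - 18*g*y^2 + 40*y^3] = 3*g^2 - 6*g*y - 18*y^2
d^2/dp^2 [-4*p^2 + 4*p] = -8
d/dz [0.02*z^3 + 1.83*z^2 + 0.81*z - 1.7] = 0.06*z^2 + 3.66*z + 0.81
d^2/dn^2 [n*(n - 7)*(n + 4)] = 6*n - 6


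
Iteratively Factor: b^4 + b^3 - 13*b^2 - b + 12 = (b - 3)*(b^3 + 4*b^2 - b - 4) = (b - 3)*(b + 1)*(b^2 + 3*b - 4) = (b - 3)*(b + 1)*(b + 4)*(b - 1)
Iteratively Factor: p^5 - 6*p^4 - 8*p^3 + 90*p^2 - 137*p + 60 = (p - 1)*(p^4 - 5*p^3 - 13*p^2 + 77*p - 60) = (p - 5)*(p - 1)*(p^3 - 13*p + 12) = (p - 5)*(p - 1)^2*(p^2 + p - 12) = (p - 5)*(p - 1)^2*(p + 4)*(p - 3)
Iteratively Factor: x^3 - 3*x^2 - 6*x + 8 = (x + 2)*(x^2 - 5*x + 4) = (x - 1)*(x + 2)*(x - 4)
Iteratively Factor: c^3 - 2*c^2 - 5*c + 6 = (c - 3)*(c^2 + c - 2) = (c - 3)*(c + 2)*(c - 1)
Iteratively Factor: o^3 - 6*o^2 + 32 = (o - 4)*(o^2 - 2*o - 8) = (o - 4)*(o + 2)*(o - 4)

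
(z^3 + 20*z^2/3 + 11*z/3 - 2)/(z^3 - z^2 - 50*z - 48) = (z - 1/3)/(z - 8)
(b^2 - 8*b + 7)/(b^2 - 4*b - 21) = (b - 1)/(b + 3)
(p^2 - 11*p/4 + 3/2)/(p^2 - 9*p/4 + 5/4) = (4*p^2 - 11*p + 6)/(4*p^2 - 9*p + 5)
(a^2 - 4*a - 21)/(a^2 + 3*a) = (a - 7)/a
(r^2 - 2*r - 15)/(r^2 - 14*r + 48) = (r^2 - 2*r - 15)/(r^2 - 14*r + 48)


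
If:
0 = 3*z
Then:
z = 0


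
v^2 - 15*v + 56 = (v - 8)*(v - 7)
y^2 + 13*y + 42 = (y + 6)*(y + 7)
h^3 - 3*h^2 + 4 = (h - 2)^2*(h + 1)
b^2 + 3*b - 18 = (b - 3)*(b + 6)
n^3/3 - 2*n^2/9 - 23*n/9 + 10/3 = (n/3 + 1)*(n - 2)*(n - 5/3)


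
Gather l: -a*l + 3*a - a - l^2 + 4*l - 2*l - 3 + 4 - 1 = 2*a - l^2 + l*(2 - a)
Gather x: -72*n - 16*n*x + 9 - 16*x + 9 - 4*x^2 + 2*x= -72*n - 4*x^2 + x*(-16*n - 14) + 18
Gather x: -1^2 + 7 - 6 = 0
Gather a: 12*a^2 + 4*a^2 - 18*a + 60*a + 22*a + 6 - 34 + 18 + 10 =16*a^2 + 64*a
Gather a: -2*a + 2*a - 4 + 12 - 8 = 0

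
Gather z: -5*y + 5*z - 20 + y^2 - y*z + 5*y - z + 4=y^2 + z*(4 - y) - 16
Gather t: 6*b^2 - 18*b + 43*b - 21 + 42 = 6*b^2 + 25*b + 21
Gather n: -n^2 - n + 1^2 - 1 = -n^2 - n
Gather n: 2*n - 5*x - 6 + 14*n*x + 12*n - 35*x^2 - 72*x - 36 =n*(14*x + 14) - 35*x^2 - 77*x - 42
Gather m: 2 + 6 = 8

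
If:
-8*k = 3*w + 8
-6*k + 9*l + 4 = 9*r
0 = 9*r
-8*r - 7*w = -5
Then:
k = -71/56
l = -325/252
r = 0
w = 5/7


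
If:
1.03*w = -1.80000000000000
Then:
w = -1.75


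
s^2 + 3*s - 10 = (s - 2)*(s + 5)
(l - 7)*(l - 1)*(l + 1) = l^3 - 7*l^2 - l + 7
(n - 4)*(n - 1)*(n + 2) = n^3 - 3*n^2 - 6*n + 8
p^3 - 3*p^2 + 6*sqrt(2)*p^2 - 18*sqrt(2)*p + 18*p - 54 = (p - 3)*(p + 3*sqrt(2))^2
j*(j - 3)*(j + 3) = j^3 - 9*j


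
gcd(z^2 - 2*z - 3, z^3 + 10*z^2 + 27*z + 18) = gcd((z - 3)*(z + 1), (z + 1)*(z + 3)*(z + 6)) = z + 1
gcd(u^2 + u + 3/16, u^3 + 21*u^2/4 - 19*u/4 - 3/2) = u + 1/4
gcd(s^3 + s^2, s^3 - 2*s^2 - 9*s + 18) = 1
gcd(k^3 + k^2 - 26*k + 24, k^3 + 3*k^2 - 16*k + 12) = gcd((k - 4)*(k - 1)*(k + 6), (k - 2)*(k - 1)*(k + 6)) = k^2 + 5*k - 6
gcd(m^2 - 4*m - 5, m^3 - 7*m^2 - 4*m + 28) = 1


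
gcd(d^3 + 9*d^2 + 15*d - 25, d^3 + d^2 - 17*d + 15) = d^2 + 4*d - 5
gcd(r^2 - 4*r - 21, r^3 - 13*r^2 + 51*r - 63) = r - 7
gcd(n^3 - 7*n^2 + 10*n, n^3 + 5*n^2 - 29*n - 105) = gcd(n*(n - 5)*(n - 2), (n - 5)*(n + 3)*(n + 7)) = n - 5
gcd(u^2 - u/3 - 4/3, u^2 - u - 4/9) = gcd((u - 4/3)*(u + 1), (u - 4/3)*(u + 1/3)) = u - 4/3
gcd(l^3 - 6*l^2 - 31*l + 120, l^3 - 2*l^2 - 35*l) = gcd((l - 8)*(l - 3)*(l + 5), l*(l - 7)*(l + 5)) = l + 5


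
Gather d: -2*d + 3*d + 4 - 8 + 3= d - 1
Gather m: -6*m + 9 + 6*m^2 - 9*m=6*m^2 - 15*m + 9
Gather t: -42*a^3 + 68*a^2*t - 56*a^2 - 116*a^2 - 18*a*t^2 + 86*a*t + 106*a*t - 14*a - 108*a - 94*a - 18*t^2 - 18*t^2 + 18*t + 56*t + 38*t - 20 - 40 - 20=-42*a^3 - 172*a^2 - 216*a + t^2*(-18*a - 36) + t*(68*a^2 + 192*a + 112) - 80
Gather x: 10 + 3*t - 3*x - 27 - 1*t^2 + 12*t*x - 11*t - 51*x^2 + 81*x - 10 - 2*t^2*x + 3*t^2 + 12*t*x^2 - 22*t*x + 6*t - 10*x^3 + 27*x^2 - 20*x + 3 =2*t^2 - 2*t - 10*x^3 + x^2*(12*t - 24) + x*(-2*t^2 - 10*t + 58) - 24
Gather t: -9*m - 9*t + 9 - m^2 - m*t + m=-m^2 - 8*m + t*(-m - 9) + 9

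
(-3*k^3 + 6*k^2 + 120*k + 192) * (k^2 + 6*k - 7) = -3*k^5 - 12*k^4 + 177*k^3 + 870*k^2 + 312*k - 1344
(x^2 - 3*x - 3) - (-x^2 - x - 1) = 2*x^2 - 2*x - 2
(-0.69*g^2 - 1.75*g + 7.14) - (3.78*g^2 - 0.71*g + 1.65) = -4.47*g^2 - 1.04*g + 5.49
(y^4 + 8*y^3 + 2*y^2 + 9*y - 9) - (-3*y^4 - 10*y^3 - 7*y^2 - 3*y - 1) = 4*y^4 + 18*y^3 + 9*y^2 + 12*y - 8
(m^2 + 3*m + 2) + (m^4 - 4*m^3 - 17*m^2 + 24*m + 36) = m^4 - 4*m^3 - 16*m^2 + 27*m + 38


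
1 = 1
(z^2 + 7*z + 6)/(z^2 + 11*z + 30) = (z + 1)/(z + 5)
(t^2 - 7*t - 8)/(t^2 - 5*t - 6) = (t - 8)/(t - 6)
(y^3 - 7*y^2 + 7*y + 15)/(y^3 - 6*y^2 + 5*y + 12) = (y - 5)/(y - 4)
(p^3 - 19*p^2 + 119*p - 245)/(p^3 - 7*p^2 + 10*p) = (p^2 - 14*p + 49)/(p*(p - 2))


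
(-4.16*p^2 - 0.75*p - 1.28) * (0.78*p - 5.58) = -3.2448*p^3 + 22.6278*p^2 + 3.1866*p + 7.1424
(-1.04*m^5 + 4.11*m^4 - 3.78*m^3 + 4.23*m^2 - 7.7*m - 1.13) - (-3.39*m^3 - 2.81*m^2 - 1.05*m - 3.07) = -1.04*m^5 + 4.11*m^4 - 0.39*m^3 + 7.04*m^2 - 6.65*m + 1.94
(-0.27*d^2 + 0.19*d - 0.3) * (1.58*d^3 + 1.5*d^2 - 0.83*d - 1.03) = -0.4266*d^5 - 0.1048*d^4 + 0.0351*d^3 - 0.3296*d^2 + 0.0533*d + 0.309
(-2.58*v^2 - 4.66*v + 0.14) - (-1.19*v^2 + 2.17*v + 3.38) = -1.39*v^2 - 6.83*v - 3.24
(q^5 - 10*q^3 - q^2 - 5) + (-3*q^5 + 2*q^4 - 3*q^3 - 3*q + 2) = -2*q^5 + 2*q^4 - 13*q^3 - q^2 - 3*q - 3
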